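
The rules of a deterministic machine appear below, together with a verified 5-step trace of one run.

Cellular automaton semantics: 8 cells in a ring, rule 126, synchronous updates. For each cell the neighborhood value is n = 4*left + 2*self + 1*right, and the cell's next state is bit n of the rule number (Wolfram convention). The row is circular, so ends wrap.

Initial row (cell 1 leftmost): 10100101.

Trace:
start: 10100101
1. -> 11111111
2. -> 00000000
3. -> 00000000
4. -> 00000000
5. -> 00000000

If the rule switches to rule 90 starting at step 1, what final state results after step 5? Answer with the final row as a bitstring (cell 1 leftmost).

00000000

(re-executing steps 1..5 under rule 90; state before step 1: 10100101)
1. -> 10011001
2. -> 11111111
3. -> 00000000
4. -> 00000000
5. -> 00000000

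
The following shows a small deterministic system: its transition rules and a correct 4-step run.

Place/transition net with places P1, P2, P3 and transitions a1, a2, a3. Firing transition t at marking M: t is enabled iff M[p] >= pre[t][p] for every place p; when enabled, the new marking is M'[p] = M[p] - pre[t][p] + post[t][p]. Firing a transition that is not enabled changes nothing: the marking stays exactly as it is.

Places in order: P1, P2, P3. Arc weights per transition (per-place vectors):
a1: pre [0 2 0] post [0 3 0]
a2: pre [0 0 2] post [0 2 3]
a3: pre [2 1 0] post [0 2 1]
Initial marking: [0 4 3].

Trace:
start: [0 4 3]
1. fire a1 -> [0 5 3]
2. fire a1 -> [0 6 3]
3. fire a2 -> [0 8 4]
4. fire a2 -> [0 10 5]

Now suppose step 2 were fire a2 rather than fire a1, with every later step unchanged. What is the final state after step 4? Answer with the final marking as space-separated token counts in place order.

0 11 6

(re-executing from step 2 with the substitution; state before step 2: [0 5 3])
2. fire a2 -> [0 7 4]
3. fire a2 -> [0 9 5]
4. fire a2 -> [0 11 6]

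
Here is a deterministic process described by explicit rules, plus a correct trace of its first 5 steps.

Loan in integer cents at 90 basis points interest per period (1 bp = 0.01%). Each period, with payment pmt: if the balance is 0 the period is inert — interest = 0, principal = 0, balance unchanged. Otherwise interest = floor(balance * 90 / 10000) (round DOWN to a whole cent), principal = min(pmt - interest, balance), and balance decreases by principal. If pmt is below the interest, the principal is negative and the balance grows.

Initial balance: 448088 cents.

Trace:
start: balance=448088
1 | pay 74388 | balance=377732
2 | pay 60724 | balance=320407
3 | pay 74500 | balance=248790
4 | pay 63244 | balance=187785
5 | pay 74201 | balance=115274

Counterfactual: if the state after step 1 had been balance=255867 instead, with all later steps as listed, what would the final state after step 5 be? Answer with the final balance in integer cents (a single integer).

0

state after step 1 := balance=255867
2 | pay 60724 | balance=197445
3 | pay 74500 | balance=124722
4 | pay 63244 | balance=62600
5 | pay 74201 | balance=0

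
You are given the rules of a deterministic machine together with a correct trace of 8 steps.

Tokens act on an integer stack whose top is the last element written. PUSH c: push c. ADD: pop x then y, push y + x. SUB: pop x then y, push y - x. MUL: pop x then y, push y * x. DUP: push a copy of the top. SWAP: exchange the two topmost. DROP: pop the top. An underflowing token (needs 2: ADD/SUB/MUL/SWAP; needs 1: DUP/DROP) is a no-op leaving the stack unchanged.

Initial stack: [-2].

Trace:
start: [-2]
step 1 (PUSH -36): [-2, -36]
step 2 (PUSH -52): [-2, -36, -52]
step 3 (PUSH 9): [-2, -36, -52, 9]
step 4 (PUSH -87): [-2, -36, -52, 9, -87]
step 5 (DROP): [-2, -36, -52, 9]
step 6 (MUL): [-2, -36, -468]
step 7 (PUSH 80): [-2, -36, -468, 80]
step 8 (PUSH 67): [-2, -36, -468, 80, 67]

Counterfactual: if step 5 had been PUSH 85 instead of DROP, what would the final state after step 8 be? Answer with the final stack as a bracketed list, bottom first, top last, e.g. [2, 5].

(re-executing from step 5 with the substitution; state before step 5: [-2, -36, -52, 9, -87])
step 5 (PUSH 85): [-2, -36, -52, 9, -87, 85]
step 6 (MUL): [-2, -36, -52, 9, -7395]
step 7 (PUSH 80): [-2, -36, -52, 9, -7395, 80]
step 8 (PUSH 67): [-2, -36, -52, 9, -7395, 80, 67]

[-2, -36, -52, 9, -7395, 80, 67]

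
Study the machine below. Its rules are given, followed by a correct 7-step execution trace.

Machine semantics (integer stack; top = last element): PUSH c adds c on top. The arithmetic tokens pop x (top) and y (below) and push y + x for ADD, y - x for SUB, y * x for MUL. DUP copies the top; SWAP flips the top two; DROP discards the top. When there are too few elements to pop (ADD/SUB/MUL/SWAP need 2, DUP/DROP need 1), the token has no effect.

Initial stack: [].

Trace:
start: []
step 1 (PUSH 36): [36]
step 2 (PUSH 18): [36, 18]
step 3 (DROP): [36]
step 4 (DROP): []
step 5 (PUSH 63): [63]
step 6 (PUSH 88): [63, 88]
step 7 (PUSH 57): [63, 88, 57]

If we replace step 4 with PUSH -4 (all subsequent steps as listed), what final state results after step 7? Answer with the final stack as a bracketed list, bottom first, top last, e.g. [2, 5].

[36, -4, 63, 88, 57]

(re-executing from step 4 with the substitution; state before step 4: [36])
step 4 (PUSH -4): [36, -4]
step 5 (PUSH 63): [36, -4, 63]
step 6 (PUSH 88): [36, -4, 63, 88]
step 7 (PUSH 57): [36, -4, 63, 88, 57]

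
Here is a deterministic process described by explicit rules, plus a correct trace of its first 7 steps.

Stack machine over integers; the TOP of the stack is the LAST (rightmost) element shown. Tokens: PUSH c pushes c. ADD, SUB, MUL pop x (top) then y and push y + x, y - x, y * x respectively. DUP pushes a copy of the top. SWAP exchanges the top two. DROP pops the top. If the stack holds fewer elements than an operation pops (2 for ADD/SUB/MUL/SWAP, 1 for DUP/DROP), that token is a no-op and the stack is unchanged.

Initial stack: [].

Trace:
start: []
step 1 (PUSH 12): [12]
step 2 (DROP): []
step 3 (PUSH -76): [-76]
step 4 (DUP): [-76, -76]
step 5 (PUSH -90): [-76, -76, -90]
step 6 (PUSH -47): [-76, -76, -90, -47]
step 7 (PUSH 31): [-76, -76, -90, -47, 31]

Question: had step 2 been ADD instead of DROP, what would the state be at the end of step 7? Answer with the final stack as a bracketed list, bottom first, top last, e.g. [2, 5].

(re-executing from step 2 with the substitution; state before step 2: [12])
step 2 (ADD): [12]
step 3 (PUSH -76): [12, -76]
step 4 (DUP): [12, -76, -76]
step 5 (PUSH -90): [12, -76, -76, -90]
step 6 (PUSH -47): [12, -76, -76, -90, -47]
step 7 (PUSH 31): [12, -76, -76, -90, -47, 31]

[12, -76, -76, -90, -47, 31]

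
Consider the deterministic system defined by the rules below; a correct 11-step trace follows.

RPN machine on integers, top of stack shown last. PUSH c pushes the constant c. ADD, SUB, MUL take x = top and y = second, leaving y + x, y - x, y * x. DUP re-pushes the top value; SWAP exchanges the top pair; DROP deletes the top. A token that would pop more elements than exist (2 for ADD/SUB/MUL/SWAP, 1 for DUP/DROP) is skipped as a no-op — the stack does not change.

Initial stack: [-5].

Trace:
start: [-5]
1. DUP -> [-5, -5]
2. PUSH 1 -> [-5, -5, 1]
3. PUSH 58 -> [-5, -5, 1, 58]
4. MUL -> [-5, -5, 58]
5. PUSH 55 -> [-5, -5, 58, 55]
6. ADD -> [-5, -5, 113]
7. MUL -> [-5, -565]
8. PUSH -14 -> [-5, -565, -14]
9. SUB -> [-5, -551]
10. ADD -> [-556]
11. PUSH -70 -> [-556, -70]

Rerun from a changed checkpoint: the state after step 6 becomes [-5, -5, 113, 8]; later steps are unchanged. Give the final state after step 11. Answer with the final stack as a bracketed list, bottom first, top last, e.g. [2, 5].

state after step 6 := [-5, -5, 113, 8]
7. MUL -> [-5, -5, 904]
8. PUSH -14 -> [-5, -5, 904, -14]
9. SUB -> [-5, -5, 918]
10. ADD -> [-5, 913]
11. PUSH -70 -> [-5, 913, -70]

[-5, 913, -70]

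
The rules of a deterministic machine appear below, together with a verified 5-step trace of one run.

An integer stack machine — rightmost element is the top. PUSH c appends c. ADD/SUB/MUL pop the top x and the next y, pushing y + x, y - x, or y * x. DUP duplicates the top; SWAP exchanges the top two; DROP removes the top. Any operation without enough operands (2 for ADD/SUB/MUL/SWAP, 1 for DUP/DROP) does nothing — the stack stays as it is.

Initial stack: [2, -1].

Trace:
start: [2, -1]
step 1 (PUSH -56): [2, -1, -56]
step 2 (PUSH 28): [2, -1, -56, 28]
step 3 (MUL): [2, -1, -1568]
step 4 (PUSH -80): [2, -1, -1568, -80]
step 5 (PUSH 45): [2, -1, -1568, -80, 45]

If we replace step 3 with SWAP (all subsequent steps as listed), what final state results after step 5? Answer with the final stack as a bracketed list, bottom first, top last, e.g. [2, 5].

(re-executing from step 3 with the substitution; state before step 3: [2, -1, -56, 28])
step 3 (SWAP): [2, -1, 28, -56]
step 4 (PUSH -80): [2, -1, 28, -56, -80]
step 5 (PUSH 45): [2, -1, 28, -56, -80, 45]

[2, -1, 28, -56, -80, 45]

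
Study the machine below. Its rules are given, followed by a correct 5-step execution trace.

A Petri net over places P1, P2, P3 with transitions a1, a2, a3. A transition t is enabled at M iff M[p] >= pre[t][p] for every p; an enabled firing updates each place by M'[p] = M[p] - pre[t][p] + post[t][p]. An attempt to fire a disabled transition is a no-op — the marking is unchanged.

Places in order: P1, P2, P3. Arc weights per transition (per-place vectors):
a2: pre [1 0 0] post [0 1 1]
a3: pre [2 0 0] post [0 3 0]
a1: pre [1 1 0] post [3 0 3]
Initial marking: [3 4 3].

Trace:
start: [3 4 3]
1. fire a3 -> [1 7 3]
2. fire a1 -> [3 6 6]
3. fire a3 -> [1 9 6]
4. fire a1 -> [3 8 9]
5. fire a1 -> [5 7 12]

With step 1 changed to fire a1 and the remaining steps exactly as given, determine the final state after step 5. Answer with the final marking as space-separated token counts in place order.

(re-executing from step 1 with the substitution; state before step 1: [3 4 3])
1. fire a1 -> [5 3 6]
2. fire a1 -> [7 2 9]
3. fire a3 -> [5 5 9]
4. fire a1 -> [7 4 12]
5. fire a1 -> [9 3 15]

9 3 15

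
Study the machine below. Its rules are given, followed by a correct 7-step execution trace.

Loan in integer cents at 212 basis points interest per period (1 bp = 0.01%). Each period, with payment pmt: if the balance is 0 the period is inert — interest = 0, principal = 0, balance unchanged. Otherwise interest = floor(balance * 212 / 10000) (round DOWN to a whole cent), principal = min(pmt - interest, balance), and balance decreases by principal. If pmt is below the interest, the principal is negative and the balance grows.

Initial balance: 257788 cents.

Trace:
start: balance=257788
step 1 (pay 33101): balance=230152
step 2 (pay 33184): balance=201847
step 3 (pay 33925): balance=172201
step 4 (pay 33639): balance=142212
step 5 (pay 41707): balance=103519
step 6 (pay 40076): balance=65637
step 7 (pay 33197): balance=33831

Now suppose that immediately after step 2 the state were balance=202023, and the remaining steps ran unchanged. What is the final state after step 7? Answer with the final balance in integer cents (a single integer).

state after step 2 := balance=202023
step 3 (pay 33925): balance=172380
step 4 (pay 33639): balance=142395
step 5 (pay 41707): balance=103706
step 6 (pay 40076): balance=65828
step 7 (pay 33197): balance=34026

34026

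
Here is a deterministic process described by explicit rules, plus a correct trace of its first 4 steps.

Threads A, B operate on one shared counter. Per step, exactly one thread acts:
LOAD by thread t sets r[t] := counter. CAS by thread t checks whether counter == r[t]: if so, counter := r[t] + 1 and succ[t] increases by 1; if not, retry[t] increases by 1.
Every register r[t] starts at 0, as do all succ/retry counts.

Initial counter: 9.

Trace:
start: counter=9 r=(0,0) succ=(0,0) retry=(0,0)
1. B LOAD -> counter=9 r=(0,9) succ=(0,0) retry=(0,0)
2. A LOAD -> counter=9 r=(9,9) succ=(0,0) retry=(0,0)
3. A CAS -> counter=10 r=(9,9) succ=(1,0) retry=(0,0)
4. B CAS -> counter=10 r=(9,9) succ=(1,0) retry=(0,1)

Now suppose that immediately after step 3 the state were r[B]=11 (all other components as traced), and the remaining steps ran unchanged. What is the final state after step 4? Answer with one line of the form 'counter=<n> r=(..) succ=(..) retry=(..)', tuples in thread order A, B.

counter=10 r=(9,11) succ=(1,0) retry=(0,1)

state after step 3 := counter=10 r=(9,11) succ=(1,0) retry=(0,0)
4. B CAS -> counter=10 r=(9,11) succ=(1,0) retry=(0,1)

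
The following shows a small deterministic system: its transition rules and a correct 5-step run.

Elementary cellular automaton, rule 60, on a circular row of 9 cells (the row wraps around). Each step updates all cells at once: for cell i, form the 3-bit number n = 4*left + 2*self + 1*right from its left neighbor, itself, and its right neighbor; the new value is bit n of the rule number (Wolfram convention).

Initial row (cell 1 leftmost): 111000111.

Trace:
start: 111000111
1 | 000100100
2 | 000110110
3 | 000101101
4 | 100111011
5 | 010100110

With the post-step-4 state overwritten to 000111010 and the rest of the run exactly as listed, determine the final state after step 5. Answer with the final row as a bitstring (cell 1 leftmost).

state after step 4 := 000111010
5 | 000100111

000100111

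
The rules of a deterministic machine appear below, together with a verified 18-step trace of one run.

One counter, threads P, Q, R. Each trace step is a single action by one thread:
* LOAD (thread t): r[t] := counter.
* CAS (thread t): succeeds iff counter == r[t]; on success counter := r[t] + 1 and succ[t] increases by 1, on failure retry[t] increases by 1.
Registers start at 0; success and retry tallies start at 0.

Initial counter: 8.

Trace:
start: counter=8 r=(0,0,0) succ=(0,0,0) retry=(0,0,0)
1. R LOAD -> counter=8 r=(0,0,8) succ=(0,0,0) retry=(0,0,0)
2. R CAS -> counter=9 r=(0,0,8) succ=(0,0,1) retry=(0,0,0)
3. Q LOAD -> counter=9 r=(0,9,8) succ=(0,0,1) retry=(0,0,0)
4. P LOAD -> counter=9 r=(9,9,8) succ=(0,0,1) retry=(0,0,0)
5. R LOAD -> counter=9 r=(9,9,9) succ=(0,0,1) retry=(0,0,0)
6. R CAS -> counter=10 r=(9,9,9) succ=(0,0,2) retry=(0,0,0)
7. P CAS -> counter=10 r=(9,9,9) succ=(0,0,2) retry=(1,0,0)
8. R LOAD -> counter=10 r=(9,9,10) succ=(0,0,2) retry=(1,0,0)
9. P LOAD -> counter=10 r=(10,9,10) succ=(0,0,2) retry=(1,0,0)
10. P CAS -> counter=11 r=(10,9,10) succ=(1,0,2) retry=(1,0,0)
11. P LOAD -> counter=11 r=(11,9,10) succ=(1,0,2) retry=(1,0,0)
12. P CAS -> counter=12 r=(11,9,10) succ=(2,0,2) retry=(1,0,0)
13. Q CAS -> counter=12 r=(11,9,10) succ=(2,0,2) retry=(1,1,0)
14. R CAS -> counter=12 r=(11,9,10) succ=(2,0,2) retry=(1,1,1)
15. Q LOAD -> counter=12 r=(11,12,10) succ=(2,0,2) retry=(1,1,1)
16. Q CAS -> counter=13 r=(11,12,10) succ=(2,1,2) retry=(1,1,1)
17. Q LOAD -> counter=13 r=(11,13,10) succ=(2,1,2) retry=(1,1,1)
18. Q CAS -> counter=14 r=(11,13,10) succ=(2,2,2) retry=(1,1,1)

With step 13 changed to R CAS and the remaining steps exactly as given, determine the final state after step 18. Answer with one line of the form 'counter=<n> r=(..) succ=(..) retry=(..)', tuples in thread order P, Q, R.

counter=14 r=(11,13,10) succ=(2,2,2) retry=(1,0,2)

(re-executing from step 13 with the substitution; state before step 13: counter=12 r=(11,9,10) succ=(2,0,2) retry=(1,0,0))
13. R CAS -> counter=12 r=(11,9,10) succ=(2,0,2) retry=(1,0,1)
14. R CAS -> counter=12 r=(11,9,10) succ=(2,0,2) retry=(1,0,2)
15. Q LOAD -> counter=12 r=(11,12,10) succ=(2,0,2) retry=(1,0,2)
16. Q CAS -> counter=13 r=(11,12,10) succ=(2,1,2) retry=(1,0,2)
17. Q LOAD -> counter=13 r=(11,13,10) succ=(2,1,2) retry=(1,0,2)
18. Q CAS -> counter=14 r=(11,13,10) succ=(2,2,2) retry=(1,0,2)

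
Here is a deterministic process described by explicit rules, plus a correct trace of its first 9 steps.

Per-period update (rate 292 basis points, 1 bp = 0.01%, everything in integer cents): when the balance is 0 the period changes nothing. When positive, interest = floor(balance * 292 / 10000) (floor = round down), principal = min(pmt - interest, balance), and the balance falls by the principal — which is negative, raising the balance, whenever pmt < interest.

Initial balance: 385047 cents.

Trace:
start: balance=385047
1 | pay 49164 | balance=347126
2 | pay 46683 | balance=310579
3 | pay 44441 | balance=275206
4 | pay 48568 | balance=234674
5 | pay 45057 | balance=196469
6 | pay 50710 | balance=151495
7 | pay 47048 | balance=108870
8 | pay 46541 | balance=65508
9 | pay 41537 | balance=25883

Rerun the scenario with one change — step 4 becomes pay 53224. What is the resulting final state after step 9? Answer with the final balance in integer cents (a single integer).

20506

(re-executing from step 4 with the substitution; state before step 4: balance=275206)
4 | pay 53224 | balance=230018
5 | pay 45057 | balance=191677
6 | pay 50710 | balance=146563
7 | pay 47048 | balance=103794
8 | pay 46541 | balance=60283
9 | pay 41537 | balance=20506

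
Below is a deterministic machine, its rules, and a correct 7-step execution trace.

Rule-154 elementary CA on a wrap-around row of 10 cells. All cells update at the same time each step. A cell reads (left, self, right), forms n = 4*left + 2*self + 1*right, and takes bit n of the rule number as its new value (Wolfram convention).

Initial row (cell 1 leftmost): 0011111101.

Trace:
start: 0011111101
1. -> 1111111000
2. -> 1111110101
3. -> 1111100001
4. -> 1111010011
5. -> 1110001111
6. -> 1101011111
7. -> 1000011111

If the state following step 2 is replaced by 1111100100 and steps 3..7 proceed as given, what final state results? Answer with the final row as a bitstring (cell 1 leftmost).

state after step 2 := 1111100100
3. -> 1111011011
4. -> 1110010011
5. -> 1101101111
6. -> 1001001111
7. -> 0110111111

0110111111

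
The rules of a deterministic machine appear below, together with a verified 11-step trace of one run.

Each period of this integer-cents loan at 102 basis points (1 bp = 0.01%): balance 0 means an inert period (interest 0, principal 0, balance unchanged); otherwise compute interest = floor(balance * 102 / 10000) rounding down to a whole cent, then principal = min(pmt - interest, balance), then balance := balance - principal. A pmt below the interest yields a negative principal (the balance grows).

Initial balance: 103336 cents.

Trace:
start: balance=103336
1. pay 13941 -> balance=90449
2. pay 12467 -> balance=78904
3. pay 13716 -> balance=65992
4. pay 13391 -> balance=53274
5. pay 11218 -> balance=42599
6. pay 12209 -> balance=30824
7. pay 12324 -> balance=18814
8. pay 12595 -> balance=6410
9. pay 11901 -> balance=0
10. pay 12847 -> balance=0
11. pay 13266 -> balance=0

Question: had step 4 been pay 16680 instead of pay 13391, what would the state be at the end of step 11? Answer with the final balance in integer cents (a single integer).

0

(re-executing from step 4 with the substitution; state before step 4: balance=65992)
4. pay 16680 -> balance=49985
5. pay 11218 -> balance=39276
6. pay 12209 -> balance=27467
7. pay 12324 -> balance=15423
8. pay 12595 -> balance=2985
9. pay 11901 -> balance=0
10. pay 12847 -> balance=0
11. pay 13266 -> balance=0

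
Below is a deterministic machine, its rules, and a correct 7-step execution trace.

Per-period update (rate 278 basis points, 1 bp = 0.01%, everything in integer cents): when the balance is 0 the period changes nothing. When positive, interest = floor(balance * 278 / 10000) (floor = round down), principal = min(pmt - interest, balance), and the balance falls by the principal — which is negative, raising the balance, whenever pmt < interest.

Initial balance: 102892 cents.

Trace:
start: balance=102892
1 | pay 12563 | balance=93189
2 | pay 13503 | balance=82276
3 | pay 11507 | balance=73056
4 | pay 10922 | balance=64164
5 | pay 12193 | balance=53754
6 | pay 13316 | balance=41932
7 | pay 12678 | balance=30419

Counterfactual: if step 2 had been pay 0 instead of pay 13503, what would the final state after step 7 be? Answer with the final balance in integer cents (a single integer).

(re-executing from step 2 with the substitution; state before step 2: balance=93189)
2 | pay 0 | balance=95779
3 | pay 11507 | balance=86934
4 | pay 10922 | balance=78428
5 | pay 12193 | balance=68415
6 | pay 13316 | balance=57000
7 | pay 12678 | balance=45906

45906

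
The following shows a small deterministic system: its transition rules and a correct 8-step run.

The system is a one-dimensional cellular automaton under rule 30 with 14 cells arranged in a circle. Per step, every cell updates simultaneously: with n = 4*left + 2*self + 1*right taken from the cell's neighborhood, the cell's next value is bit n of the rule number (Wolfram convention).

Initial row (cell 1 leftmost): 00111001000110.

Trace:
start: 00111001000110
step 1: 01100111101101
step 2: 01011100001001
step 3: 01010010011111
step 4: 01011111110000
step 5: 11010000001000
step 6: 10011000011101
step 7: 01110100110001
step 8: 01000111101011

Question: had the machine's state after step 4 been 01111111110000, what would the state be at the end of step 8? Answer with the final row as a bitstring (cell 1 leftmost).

11101001101011

state after step 4 := 01111111110000
step 5: 11000000001000
step 6: 10100000011101
step 7: 00110000110001
step 8: 11101001101011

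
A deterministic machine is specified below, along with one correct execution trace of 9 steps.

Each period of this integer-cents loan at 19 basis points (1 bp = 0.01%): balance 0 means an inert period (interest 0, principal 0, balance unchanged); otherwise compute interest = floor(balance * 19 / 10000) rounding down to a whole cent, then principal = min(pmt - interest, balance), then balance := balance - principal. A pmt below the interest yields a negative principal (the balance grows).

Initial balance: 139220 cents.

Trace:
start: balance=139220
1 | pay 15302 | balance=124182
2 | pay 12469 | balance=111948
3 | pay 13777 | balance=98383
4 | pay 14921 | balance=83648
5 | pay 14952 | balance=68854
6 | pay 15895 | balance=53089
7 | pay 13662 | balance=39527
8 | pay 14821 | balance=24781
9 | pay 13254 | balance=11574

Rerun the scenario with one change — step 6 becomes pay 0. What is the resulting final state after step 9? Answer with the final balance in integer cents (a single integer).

(re-executing from step 6 with the substitution; state before step 6: balance=68854)
6 | pay 0 | balance=68984
7 | pay 13662 | balance=55453
8 | pay 14821 | balance=40737
9 | pay 13254 | balance=27560

27560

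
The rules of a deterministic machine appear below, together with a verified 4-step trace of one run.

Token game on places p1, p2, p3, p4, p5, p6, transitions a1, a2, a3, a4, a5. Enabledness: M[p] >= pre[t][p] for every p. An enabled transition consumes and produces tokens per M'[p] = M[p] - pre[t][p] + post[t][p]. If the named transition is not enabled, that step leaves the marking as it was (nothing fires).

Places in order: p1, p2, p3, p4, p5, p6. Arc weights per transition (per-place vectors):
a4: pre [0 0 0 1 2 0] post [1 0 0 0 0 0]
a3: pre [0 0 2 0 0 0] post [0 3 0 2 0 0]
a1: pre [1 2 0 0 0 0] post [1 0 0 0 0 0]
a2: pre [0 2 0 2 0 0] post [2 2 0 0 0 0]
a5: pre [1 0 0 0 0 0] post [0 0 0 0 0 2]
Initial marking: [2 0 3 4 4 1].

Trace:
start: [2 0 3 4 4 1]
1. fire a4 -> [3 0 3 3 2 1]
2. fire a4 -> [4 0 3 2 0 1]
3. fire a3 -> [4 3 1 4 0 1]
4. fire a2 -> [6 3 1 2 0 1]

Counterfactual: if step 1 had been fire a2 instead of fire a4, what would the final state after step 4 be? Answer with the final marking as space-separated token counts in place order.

(re-executing from step 1 with the substitution; state before step 1: [2 0 3 4 4 1])
1. fire a2 -> [2 0 3 4 4 1]
2. fire a4 -> [3 0 3 3 2 1]
3. fire a3 -> [3 3 1 5 2 1]
4. fire a2 -> [5 3 1 3 2 1]

5 3 1 3 2 1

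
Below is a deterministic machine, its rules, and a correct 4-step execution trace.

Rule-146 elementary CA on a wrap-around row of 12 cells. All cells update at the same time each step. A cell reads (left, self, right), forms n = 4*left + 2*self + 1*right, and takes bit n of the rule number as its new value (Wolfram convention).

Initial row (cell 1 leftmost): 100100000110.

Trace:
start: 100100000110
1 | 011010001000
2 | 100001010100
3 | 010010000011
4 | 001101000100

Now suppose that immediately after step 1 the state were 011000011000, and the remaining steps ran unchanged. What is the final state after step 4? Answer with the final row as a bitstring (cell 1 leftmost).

state after step 1 := 011000011000
2 | 100100100100
3 | 011011011011
4 | 000000000000

000000000000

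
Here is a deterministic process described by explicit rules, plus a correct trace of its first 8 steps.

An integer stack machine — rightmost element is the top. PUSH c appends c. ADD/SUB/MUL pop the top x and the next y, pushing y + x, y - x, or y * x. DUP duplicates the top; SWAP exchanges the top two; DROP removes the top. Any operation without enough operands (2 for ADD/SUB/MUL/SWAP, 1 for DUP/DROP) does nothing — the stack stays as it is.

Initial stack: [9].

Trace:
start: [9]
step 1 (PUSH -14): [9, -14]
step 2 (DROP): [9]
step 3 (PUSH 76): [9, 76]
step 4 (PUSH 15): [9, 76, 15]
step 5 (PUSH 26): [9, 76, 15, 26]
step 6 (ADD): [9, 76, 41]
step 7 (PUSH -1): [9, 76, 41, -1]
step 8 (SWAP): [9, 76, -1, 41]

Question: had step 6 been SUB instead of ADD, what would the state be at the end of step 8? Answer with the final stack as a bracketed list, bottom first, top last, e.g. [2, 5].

[9, 76, -1, -11]

(re-executing from step 6 with the substitution; state before step 6: [9, 76, 15, 26])
step 6 (SUB): [9, 76, -11]
step 7 (PUSH -1): [9, 76, -11, -1]
step 8 (SWAP): [9, 76, -1, -11]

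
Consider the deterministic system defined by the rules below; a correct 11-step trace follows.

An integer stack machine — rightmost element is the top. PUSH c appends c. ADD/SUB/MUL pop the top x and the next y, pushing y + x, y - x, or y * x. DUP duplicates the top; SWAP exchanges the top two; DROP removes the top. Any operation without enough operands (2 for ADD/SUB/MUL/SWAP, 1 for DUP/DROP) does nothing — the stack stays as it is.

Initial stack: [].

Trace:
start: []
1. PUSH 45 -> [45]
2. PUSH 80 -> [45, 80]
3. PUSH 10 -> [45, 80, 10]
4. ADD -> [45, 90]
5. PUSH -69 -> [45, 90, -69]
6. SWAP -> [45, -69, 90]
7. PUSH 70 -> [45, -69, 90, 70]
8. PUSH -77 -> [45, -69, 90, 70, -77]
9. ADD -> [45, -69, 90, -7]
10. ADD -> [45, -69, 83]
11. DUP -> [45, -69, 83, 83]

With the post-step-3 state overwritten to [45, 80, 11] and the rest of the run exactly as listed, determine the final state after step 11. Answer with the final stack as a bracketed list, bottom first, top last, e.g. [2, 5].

[45, -69, 84, 84]

state after step 3 := [45, 80, 11]
4. ADD -> [45, 91]
5. PUSH -69 -> [45, 91, -69]
6. SWAP -> [45, -69, 91]
7. PUSH 70 -> [45, -69, 91, 70]
8. PUSH -77 -> [45, -69, 91, 70, -77]
9. ADD -> [45, -69, 91, -7]
10. ADD -> [45, -69, 84]
11. DUP -> [45, -69, 84, 84]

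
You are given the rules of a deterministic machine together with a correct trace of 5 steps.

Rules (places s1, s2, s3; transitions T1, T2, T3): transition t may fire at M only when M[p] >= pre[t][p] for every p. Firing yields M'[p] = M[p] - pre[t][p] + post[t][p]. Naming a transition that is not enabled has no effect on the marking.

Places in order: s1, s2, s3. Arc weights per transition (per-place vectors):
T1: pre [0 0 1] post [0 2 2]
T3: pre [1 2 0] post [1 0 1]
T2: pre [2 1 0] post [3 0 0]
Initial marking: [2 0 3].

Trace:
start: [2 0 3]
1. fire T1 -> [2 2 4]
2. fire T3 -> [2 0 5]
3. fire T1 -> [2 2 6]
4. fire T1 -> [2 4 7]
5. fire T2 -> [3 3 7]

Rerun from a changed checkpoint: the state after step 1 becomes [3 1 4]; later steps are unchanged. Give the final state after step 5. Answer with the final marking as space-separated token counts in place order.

state after step 1 := [3 1 4]
2. fire T3 -> [3 1 4]
3. fire T1 -> [3 3 5]
4. fire T1 -> [3 5 6]
5. fire T2 -> [4 4 6]

4 4 6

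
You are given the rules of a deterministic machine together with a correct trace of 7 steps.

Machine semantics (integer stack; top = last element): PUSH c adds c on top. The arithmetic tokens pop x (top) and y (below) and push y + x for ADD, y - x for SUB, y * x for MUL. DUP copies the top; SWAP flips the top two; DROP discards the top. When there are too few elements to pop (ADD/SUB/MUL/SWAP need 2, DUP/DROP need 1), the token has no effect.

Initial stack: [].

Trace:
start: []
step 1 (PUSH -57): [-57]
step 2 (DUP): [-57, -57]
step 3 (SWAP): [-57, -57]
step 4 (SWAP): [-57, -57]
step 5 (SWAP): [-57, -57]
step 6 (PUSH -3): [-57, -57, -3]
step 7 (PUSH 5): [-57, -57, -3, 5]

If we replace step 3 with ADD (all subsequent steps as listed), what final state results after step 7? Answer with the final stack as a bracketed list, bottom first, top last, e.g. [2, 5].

[-114, -3, 5]

(re-executing from step 3 with the substitution; state before step 3: [-57, -57])
step 3 (ADD): [-114]
step 4 (SWAP): [-114]
step 5 (SWAP): [-114]
step 6 (PUSH -3): [-114, -3]
step 7 (PUSH 5): [-114, -3, 5]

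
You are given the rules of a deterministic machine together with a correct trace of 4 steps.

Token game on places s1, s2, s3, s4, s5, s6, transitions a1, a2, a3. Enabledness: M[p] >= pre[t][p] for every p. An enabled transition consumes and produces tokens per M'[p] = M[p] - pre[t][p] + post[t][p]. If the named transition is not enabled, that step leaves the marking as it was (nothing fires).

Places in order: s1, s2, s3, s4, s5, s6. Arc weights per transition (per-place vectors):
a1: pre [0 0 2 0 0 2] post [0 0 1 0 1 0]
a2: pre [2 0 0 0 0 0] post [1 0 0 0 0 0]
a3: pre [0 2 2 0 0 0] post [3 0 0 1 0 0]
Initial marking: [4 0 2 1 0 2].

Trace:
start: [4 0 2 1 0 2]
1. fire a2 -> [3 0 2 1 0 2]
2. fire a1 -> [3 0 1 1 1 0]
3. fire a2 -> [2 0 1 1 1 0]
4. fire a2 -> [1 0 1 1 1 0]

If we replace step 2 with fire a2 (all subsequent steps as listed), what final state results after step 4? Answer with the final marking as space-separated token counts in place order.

1 0 2 1 0 2

(re-executing from step 2 with the substitution; state before step 2: [3 0 2 1 0 2])
2. fire a2 -> [2 0 2 1 0 2]
3. fire a2 -> [1 0 2 1 0 2]
4. fire a2 -> [1 0 2 1 0 2]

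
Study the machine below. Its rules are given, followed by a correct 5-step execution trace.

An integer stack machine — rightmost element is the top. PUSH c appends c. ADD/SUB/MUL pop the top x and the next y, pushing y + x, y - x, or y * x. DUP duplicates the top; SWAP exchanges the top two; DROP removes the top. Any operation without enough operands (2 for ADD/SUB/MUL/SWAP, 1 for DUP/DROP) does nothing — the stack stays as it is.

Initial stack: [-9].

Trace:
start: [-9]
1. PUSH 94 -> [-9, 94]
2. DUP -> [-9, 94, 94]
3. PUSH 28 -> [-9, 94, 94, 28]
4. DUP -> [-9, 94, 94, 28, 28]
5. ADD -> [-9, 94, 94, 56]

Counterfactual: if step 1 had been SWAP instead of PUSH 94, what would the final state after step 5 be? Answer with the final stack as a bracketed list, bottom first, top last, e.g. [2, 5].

(re-executing from step 1 with the substitution; state before step 1: [-9])
1. SWAP -> [-9]
2. DUP -> [-9, -9]
3. PUSH 28 -> [-9, -9, 28]
4. DUP -> [-9, -9, 28, 28]
5. ADD -> [-9, -9, 56]

[-9, -9, 56]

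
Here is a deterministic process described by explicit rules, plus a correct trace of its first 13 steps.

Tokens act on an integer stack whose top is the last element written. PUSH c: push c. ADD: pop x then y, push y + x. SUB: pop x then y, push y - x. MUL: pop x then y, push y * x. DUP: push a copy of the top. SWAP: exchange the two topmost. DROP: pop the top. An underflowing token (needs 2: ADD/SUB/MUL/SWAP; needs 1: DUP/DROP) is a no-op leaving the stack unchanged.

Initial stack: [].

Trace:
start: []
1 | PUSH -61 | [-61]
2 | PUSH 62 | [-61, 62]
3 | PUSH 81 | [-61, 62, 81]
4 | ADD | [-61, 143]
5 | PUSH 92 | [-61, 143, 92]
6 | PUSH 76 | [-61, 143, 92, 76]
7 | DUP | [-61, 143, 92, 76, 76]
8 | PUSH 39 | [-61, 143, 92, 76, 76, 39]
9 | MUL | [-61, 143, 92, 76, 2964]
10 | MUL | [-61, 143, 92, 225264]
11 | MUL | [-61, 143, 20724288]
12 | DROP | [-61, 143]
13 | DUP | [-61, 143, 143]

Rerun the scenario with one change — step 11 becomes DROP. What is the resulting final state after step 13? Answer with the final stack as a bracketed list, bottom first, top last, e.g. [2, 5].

[-61, 143, 143]

(re-executing from step 11 with the substitution; state before step 11: [-61, 143, 92, 225264])
11 | DROP | [-61, 143, 92]
12 | DROP | [-61, 143]
13 | DUP | [-61, 143, 143]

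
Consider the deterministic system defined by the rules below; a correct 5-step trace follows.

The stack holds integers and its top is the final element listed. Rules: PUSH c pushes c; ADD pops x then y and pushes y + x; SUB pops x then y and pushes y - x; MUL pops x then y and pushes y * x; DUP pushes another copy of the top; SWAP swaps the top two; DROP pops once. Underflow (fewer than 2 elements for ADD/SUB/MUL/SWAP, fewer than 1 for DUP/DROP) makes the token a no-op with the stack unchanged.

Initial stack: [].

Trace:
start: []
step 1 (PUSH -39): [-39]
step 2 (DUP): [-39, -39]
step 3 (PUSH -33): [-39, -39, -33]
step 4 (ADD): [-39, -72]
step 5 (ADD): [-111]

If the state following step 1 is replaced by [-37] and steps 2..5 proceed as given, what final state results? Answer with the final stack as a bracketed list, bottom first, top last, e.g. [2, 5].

[-107]

state after step 1 := [-37]
step 2 (DUP): [-37, -37]
step 3 (PUSH -33): [-37, -37, -33]
step 4 (ADD): [-37, -70]
step 5 (ADD): [-107]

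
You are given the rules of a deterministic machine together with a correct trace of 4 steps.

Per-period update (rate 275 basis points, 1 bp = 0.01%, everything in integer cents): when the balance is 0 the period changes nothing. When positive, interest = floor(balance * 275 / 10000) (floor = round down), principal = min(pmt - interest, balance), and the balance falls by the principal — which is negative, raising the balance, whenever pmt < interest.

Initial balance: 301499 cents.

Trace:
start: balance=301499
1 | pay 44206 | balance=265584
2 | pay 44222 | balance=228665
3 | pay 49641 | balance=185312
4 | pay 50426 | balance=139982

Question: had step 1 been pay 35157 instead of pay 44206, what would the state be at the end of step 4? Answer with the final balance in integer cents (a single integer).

(re-executing from step 1 with the substitution; state before step 1: balance=301499)
1 | pay 35157 | balance=274633
2 | pay 44222 | balance=237963
3 | pay 49641 | balance=194865
4 | pay 50426 | balance=149797

149797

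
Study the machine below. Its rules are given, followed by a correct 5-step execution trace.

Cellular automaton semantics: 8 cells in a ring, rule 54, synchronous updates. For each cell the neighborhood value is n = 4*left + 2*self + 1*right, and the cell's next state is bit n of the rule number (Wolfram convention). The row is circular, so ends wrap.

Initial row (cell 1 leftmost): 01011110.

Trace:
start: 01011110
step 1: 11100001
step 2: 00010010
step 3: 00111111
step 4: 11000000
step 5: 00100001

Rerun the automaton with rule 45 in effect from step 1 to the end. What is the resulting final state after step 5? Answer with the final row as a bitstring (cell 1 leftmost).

(re-executing steps 1..5 under rule 45; state before step 1: 01011110)
step 1: 01110000
step 2: 01000111
step 3: 11010100
step 4: 10111100
step 5: 11100000

11100000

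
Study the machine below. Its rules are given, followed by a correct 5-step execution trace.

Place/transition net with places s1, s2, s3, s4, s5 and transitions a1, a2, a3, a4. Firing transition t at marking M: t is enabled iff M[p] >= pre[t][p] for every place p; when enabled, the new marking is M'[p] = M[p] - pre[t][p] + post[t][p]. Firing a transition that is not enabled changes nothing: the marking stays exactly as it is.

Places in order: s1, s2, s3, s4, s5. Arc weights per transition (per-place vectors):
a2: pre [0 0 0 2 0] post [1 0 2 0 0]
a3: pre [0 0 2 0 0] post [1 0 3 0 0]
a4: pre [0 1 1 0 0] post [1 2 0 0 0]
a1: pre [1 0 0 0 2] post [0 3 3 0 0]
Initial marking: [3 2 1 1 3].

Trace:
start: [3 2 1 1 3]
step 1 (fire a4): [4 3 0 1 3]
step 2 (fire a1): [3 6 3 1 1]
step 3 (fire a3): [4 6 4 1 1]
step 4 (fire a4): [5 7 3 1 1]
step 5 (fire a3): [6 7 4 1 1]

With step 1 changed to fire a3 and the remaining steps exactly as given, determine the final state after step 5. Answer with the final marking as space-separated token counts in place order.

(re-executing from step 1 with the substitution; state before step 1: [3 2 1 1 3])
step 1 (fire a3): [3 2 1 1 3]
step 2 (fire a1): [2 5 4 1 1]
step 3 (fire a3): [3 5 5 1 1]
step 4 (fire a4): [4 6 4 1 1]
step 5 (fire a3): [5 6 5 1 1]

5 6 5 1 1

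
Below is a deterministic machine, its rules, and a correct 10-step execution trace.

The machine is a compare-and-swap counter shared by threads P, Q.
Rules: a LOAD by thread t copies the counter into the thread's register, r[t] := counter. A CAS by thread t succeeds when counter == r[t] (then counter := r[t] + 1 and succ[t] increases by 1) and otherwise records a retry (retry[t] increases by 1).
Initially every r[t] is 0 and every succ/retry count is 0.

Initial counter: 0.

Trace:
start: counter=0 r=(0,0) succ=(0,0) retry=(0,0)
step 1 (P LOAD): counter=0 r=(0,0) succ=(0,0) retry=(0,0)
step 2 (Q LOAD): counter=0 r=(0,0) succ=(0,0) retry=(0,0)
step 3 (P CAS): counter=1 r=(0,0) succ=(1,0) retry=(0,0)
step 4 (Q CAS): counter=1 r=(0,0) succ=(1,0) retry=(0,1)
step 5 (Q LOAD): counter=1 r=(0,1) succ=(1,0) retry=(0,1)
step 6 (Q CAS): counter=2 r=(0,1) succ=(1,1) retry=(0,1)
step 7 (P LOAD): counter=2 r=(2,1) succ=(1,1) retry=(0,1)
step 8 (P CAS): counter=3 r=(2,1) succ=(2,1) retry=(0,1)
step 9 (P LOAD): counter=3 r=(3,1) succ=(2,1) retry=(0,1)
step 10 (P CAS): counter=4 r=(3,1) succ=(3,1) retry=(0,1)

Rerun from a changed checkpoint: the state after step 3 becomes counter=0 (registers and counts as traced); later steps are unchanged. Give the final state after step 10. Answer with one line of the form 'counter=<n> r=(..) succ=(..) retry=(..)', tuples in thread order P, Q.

state after step 3 := counter=0 r=(0,0) succ=(1,0) retry=(0,0)
step 4 (Q CAS): counter=1 r=(0,0) succ=(1,1) retry=(0,0)
step 5 (Q LOAD): counter=1 r=(0,1) succ=(1,1) retry=(0,0)
step 6 (Q CAS): counter=2 r=(0,1) succ=(1,2) retry=(0,0)
step 7 (P LOAD): counter=2 r=(2,1) succ=(1,2) retry=(0,0)
step 8 (P CAS): counter=3 r=(2,1) succ=(2,2) retry=(0,0)
step 9 (P LOAD): counter=3 r=(3,1) succ=(2,2) retry=(0,0)
step 10 (P CAS): counter=4 r=(3,1) succ=(3,2) retry=(0,0)

counter=4 r=(3,1) succ=(3,2) retry=(0,0)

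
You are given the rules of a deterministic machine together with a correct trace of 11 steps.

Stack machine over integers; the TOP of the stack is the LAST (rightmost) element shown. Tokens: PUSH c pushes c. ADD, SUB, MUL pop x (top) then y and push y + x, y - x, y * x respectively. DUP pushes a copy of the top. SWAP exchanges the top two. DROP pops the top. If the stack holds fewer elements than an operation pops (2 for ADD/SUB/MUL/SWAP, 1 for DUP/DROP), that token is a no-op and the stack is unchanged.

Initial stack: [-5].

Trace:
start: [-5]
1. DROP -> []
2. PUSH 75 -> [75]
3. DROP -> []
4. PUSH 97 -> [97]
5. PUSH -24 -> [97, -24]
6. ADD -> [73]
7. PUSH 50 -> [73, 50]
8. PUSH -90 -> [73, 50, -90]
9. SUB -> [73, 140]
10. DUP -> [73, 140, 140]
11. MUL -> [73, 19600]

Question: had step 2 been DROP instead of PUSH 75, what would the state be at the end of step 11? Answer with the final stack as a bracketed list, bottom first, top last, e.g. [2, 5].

(re-executing from step 2 with the substitution; state before step 2: [])
2. DROP -> []
3. DROP -> []
4. PUSH 97 -> [97]
5. PUSH -24 -> [97, -24]
6. ADD -> [73]
7. PUSH 50 -> [73, 50]
8. PUSH -90 -> [73, 50, -90]
9. SUB -> [73, 140]
10. DUP -> [73, 140, 140]
11. MUL -> [73, 19600]

[73, 19600]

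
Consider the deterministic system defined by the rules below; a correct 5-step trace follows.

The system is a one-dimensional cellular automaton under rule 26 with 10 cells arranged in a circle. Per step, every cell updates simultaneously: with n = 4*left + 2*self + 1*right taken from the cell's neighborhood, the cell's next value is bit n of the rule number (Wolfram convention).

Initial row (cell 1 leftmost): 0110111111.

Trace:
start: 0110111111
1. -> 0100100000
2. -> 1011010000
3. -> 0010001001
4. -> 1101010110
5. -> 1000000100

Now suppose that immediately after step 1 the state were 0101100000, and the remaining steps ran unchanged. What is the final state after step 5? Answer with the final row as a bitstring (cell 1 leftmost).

state after step 1 := 0101100000
2. -> 1001010000
3. -> 0110001001
4. -> 0101010110
5. -> 1000000101

1000000101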